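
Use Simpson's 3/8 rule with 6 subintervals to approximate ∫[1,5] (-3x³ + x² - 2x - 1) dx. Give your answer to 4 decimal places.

h = (5 − 1)/6 = 0.666667.
Nodes x₀,…,x₆ = 1, 1.666667, 2.333333, 3, 3.666667, 4.333333, 5.
f(x) = -3x³ + x² - 2x - 1: f₀=-5, f₁=-15.444444, f₂=-38.333333, f₃=-79, f₄=-142.777778, f₅=-235, f₆=-361.
(3h/8)·[f₀ + 3f₁ + 3f₂ + 2f₃ + 3f₄ + 3f₅ + f₆] = 0.25·(-1818.666667) = -454.6667.

-454.6667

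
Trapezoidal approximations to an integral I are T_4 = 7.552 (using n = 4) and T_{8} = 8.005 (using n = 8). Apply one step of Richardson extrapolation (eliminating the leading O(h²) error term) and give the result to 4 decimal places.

R = (4·T_{8} − T_4) / 3 = (4·8.005 − 7.552)/3 = (24.468)/3 = 8.1560.

8.1560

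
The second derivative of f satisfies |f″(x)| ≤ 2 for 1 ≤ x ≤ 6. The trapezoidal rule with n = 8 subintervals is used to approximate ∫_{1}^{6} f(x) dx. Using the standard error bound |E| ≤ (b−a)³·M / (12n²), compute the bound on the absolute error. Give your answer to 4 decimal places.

0.3255

|E| ≤ (5)³·2 / (12·8²) = 250/768 = 0.3255.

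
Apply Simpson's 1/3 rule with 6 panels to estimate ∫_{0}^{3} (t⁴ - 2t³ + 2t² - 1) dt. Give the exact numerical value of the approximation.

h = (3 − 0)/6 = 0.5.
Nodes t₀,…,t₆ = 0, 0.5, 1, 1.5, 2, 2.5, 3.
f(t) = t⁴ - 2t³ + 2t² - 1: f₀=-1, f₁=-0.6875, f₂=0, f₃=1.8125, f₄=7, f₅=19.3125, f₆=44.
(h/3)·[f₀ + 4f₁ + 2f₂ + 4f₃ + 2f₄ + 4f₅ + f₆] = 0.166667·(138.75) = 23.125.

23.125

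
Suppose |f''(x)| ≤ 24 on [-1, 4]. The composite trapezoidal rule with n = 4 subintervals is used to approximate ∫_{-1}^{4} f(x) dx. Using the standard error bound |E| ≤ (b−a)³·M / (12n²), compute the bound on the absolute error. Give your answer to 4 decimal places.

|E| ≤ (5)³·24 / (12·4²) = 3000/192 = 15.6250.

15.6250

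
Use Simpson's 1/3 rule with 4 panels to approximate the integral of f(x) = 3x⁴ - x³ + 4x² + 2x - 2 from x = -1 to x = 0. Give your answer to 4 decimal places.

-0.8151

h = (0 − (-1))/4 = 0.25.
Nodes x₀,…,x₄ = -1, -0.75, -0.5, -0.25, 0.
f(x) = 3x⁴ - x³ + 4x² + 2x - 2: f₀=4, f₁=0.12109375, f₂=-1.6875, f₃=-2.22265625, f₄=-2.
(h/3)·[f₀ + 4f₁ + 2f₂ + 4f₃ + f₄] = 0.083333·(-9.78125) = -0.8151.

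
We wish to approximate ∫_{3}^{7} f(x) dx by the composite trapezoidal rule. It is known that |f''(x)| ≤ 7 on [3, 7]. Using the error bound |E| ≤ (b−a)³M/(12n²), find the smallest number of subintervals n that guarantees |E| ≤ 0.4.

10

Need 448/(12n²) ≤ 0.4.
n² ≥ 448/(12·0.4) = 93.3333 ⇒ n ≥ 9.6609, so the smallest n is 10.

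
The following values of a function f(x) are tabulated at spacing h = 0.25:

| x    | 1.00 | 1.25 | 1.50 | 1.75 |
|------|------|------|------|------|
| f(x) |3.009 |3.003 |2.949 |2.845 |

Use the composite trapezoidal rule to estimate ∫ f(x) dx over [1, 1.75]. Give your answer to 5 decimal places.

2.21975

h = 0.25, n = 3.
(h/2)·[y₀ + 2y₁ + 2y₂ + y₃] = 0.125·(17.758) = 2.21975.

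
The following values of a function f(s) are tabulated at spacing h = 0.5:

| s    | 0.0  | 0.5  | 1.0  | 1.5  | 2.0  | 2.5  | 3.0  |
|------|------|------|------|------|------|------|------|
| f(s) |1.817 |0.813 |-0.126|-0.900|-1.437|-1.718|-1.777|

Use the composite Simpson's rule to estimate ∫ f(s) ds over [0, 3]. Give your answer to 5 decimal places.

h = 0.5, n = 6.
(h/3)·[y₀ + 4y₁ + 2y₂ + 4y₃ + 2y₄ + 4y₅ + y₆] = 0.166667·(-10.306) = -1.71767.

-1.71767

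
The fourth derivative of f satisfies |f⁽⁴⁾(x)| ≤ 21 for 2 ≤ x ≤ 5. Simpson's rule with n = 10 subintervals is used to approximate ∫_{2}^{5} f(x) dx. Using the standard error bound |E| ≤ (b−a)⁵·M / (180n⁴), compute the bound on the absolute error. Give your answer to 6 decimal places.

0.002835

|E| ≤ (3)⁵·21 / (180·10⁴) = 5103/1800000 = 0.002835.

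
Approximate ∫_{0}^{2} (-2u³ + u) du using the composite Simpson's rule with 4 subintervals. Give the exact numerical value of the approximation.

h = (2 − 0)/4 = 0.5.
Nodes u₀,…,u₄ = 0, 0.5, 1, 1.5, 2.
f(u) = -2u³ + u: f₀=0, f₁=0.25, f₂=-1, f₃=-5.25, f₄=-14.
(h/3)·[f₀ + 4f₁ + 2f₂ + 4f₃ + f₄] = 0.166667·(-36) = -6.

-6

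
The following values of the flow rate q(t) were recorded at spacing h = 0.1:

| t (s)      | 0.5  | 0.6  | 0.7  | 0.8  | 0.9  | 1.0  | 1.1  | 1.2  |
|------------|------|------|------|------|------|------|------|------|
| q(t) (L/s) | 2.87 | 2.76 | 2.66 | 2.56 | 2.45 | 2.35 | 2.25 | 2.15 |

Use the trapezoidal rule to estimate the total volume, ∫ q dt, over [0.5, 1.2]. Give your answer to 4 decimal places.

1.7540

h = 0.1, n = 7.
(h/2)·[y₀ + 2y₁ + 2y₂ + 2y₃ + 2y₄ + 2y₅ + 2y₆ + y₇] = 0.05·(35.08) = 1.7540.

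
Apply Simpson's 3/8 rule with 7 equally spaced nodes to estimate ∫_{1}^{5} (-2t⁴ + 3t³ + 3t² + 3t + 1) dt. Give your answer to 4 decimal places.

h = (5 − 1)/6 = 0.666667.
Nodes t₀,…,t₆ = 1, 1.666667, 2.333333, 3, 3.666667, 4.333333, 5.
f(t) = -2t⁴ + 3t³ + 3t² + 3t + 1: f₀=8, f₁=12.790123, f₂=3.160494, f₃=-44, f₄=-161.283951, f₅=-390.765432, f₆=-784.
(3h/8)·[f₀ + 3f₁ + 3f₂ + 2f₃ + 3f₄ + 3f₅ + f₆] = 0.25·(-2472.296296) = -618.0741.

-618.0741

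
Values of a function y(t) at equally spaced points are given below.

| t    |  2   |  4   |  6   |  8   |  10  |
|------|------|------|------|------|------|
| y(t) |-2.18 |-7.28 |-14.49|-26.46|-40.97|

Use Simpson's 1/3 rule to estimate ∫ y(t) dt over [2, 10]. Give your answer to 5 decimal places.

-138.06000

h = 2, n = 4.
(h/3)·[y₀ + 4y₁ + 2y₂ + 4y₃ + y₄] = 0.666667·(-207.09) = -138.06000.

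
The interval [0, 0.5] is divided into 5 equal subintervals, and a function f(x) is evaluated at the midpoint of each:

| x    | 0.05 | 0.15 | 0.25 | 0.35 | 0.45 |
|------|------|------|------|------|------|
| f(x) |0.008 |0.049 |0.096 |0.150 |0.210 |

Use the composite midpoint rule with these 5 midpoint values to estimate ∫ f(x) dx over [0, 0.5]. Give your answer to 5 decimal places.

0.05130

h = 0.1, n = 5.
h·[y(m₁) + y(m₂) + y(m₃) + y(m₄) + y(m₅)] = 0.1·(0.513) = 0.05130.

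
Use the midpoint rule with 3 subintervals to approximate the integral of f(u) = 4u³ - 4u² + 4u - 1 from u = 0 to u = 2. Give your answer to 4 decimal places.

10.7407

h = (2 − 0)/3 = 0.666667.
Midpoints m₁,…,m₃ = 0.333333, 1, 1.666667.
f(m₁)=0.037037, f(m₂)=3, f(m₃)=13.074074.
h·[f(m₁) + f(m₂) + f(m₃)] = 0.666667·(16.111111) = 10.7407.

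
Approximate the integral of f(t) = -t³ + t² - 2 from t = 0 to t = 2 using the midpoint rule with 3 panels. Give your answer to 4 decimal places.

-5.1852

h = (2 − 0)/3 = 0.666667.
Midpoints m₁,…,m₃ = 0.333333, 1, 1.666667.
f(m₁)=-1.925926, f(m₂)=-2, f(m₃)=-3.851852.
h·[f(m₁) + f(m₂) + f(m₃)] = 0.666667·(-7.777778) = -5.1852.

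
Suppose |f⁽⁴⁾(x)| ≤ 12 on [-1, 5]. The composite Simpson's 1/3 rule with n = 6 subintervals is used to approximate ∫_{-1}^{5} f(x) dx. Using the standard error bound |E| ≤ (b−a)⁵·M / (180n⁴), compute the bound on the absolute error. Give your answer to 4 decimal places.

|E| ≤ (6)⁵·12 / (180·6⁴) = 93312/233280 = 0.4000.

0.4000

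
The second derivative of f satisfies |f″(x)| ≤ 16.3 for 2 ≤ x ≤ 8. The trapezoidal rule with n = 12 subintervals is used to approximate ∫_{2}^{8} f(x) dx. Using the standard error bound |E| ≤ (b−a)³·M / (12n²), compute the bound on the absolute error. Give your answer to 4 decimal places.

2.0375

|E| ≤ (6)³·16.3 / (12·12²) = 3520.8/1728 = 2.0375.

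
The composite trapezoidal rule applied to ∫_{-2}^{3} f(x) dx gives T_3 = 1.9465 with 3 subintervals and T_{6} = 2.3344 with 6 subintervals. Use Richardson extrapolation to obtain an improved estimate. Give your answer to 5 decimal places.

R = (4·T_{6} − T_3) / 3 = (4·2.3344 − 1.9465)/3 = (7.3911)/3 = 2.46370.

2.46370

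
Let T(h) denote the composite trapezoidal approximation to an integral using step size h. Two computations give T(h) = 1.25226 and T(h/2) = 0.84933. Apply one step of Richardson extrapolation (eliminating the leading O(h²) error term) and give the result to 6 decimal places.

0.715020

R = (4·T(h/2) − T(h)) / 3 = (4·0.84933 − 1.25226)/3 = (2.14506)/3 = 0.715020.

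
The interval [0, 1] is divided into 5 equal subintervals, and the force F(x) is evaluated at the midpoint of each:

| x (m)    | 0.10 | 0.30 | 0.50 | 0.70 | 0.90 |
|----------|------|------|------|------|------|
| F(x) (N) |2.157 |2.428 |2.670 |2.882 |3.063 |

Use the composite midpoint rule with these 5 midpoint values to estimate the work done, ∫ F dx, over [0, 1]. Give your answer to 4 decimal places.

2.6400

h = 0.2, n = 5.
h·[y(m₁) + y(m₂) + y(m₃) + y(m₄) + y(m₅)] = 0.2·(13.200) = 2.6400.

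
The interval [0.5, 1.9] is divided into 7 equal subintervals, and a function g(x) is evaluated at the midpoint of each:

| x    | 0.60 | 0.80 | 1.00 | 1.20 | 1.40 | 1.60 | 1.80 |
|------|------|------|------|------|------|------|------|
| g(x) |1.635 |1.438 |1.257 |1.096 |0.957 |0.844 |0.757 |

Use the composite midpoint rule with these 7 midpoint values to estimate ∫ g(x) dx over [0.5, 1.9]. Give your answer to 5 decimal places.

h = 0.2, n = 7.
h·[y(m₁) + y(m₂) + y(m₃) + y(m₄) + y(m₅) + y(m₆) + y(m₇)] = 0.2·(7.984) = 1.59680.

1.59680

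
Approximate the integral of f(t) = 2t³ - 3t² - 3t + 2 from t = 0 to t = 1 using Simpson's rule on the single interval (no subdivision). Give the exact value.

0

S = (b−a)/6 · [f(0) + 4f(0.5) + f(1)] = 0.166667·[2 + 4·0 + (-2)] = 0.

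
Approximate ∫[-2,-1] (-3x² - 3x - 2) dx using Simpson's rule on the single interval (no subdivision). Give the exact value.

S = (b−a)/6 · [f(-2) + 4f(-1.5) + f(-1)] = 0.166667·[(-8) + 4·(-4.25) + (-2)] = -4.5.

-4.5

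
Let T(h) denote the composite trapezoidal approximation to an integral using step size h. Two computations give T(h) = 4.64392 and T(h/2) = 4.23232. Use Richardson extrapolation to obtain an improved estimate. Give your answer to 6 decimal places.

R = (4·T(h/2) − T(h)) / 3 = (4·4.23232 − 4.64392)/3 = (12.28536)/3 = 4.095120.

4.095120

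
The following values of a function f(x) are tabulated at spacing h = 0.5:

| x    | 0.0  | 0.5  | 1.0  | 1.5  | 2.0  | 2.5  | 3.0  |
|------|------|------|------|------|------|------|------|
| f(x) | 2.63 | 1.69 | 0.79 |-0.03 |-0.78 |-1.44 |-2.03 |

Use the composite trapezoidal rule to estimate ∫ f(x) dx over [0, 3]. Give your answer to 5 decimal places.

h = 0.5, n = 6.
(h/2)·[y₀ + 2y₁ + 2y₂ + 2y₃ + 2y₄ + 2y₅ + y₆] = 0.25·(1.06) = 0.26500.

0.26500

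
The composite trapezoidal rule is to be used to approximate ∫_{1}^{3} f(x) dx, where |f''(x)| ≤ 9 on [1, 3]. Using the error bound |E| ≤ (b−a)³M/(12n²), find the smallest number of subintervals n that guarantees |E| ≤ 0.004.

39

Need 72/(12n²) ≤ 0.004.
n² ≥ 72/(12·0.004) = 1500 ⇒ n ≥ 38.7298, so the smallest n is 39.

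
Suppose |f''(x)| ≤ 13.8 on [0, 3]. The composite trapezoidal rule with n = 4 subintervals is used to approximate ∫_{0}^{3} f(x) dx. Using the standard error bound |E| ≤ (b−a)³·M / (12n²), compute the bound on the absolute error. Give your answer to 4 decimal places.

|E| ≤ (3)³·13.8 / (12·4²) = 372.6/192 = 1.9406.

1.9406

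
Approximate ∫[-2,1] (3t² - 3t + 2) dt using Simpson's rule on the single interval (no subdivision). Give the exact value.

19.5

S = (b−a)/6 · [f(-2) + 4f(-0.5) + f(1)] = 0.5·[20 + 4·4.25 + 2] = 19.5.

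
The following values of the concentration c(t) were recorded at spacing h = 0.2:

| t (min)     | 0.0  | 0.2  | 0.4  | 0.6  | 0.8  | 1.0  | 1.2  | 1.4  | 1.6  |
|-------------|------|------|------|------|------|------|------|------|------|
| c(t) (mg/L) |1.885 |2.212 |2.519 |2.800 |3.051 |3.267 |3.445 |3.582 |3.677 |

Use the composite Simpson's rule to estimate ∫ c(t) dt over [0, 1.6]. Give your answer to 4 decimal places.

h = 0.2, n = 8.
(h/3)·[y₀ + 4y₁ + 2y₂ + 4y₃ + 2y₄ + 4y₅ + 2y₆ + 4y₇ + y₈] = 0.066667·(71.036) = 4.7357.

4.7357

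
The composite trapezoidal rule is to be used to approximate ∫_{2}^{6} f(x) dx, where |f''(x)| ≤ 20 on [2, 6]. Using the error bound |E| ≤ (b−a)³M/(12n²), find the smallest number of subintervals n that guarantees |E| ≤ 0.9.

Need 1280/(12n²) ≤ 0.9.
n² ≥ 1280/(12·0.9) = 118.519 ⇒ n ≥ 10.8866, so the smallest n is 11.

11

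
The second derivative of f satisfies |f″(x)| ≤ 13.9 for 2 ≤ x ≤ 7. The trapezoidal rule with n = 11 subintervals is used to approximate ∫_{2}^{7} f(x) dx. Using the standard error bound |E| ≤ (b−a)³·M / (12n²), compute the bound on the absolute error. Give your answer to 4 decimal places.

1.1966

|E| ≤ (5)³·13.9 / (12·11²) = 1737.5/1452 = 1.1966.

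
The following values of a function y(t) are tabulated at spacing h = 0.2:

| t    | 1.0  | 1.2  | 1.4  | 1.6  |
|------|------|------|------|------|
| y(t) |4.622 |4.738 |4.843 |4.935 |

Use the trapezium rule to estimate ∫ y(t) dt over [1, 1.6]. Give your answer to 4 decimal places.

2.8719

h = 0.2, n = 3.
(h/2)·[y₀ + 2y₁ + 2y₂ + y₃] = 0.1·(28.719) = 2.8719.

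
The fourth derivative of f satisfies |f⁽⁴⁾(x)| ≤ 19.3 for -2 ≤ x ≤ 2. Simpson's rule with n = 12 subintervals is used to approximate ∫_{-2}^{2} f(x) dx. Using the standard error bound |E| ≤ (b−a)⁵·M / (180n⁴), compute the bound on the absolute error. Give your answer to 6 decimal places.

0.005295

|E| ≤ (4)⁵·19.3 / (180·12⁴) = 19763.2/3732480 = 0.005295.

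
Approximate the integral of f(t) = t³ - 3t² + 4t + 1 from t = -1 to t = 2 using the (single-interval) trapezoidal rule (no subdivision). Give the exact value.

-3

T = (b−a)/2 · [f(-1) + f(2)] = 1.5·[(-7) + 5] = -3.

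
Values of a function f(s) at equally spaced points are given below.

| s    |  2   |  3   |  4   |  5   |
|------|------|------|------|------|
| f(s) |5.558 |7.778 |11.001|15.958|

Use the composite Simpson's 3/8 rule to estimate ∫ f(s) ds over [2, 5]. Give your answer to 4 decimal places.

29.1949

h = 1, n = 3.
(3h/8)·[y₀ + 3y₁ + 3y₂ + y₃] = 0.375·(77.853) = 29.1949.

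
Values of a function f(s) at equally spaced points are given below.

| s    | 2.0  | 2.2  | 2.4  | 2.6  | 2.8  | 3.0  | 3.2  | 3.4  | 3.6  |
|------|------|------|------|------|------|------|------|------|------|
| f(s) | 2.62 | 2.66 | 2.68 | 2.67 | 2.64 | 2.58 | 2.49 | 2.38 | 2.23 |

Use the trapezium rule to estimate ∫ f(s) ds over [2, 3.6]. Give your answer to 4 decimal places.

h = 0.2, n = 8.
(h/2)·[y₀ + 2y₁ + 2y₂ + 2y₃ + 2y₄ + 2y₅ + 2y₆ + 2y₇ + y₈] = 0.1·(41.05) = 4.1050.

4.1050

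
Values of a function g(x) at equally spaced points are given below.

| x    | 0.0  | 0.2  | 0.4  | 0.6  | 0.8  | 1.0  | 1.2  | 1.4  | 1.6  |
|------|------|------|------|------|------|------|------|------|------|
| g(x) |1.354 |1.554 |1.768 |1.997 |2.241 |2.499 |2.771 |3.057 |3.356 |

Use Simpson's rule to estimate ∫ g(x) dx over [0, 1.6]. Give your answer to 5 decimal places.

3.64653

h = 0.2, n = 8.
(h/3)·[y₀ + 4y₁ + 2y₂ + 4y₃ + 2y₄ + 4y₅ + 2y₆ + 4y₇ + y₈] = 0.066667·(54.698) = 3.64653.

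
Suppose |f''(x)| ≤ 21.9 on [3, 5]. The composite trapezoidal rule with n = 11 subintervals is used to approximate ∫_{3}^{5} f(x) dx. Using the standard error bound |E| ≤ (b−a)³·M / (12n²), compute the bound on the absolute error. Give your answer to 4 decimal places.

0.1207

|E| ≤ (2)³·21.9 / (12·11²) = 175.2/1452 = 0.1207.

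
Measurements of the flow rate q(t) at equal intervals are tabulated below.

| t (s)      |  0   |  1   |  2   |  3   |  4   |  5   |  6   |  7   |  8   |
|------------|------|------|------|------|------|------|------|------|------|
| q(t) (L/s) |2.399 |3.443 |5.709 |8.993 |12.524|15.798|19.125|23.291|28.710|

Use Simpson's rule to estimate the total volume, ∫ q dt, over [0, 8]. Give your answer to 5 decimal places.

h = 1, n = 8.
(h/3)·[y₀ + 4y₁ + 2y₂ + 4y₃ + 2y₄ + 4y₅ + 2y₆ + 4y₇ + y₈] = 0.333333·(311.925) = 103.97500.

103.97500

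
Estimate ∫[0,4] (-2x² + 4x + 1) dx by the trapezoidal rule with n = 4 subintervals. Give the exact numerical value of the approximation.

h = (4 − 0)/4 = 1.
Nodes x₀,…,x₄ = 0, 1, 2, 3, 4.
f(x) = -2x² + 4x + 1: f₀=1, f₁=3, f₂=1, f₃=-5, f₄=-15.
(h/2)·[f₀ + 2f₁ + 2f₂ + 2f₃ + f₄] = 0.5·(-16) = -8.

-8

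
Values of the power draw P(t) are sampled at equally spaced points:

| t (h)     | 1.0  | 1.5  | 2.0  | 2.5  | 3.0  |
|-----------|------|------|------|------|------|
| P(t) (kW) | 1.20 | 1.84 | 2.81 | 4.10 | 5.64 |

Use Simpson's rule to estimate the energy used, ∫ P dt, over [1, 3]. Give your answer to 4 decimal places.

h = 0.5, n = 4.
(h/3)·[y₀ + 4y₁ + 2y₂ + 4y₃ + y₄] = 0.166667·(36.22) = 6.0367.

6.0367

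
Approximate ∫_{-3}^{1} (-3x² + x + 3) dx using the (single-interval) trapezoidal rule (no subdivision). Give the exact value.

-52

T = (b−a)/2 · [f(-3) + f(1)] = 2·[(-27) + 1] = -52.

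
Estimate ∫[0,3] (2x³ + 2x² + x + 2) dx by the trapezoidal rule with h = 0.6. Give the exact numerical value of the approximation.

h = (3 − 0)/5 = 0.6.
Nodes x₀,…,x₅ = 0, 0.6, 1.2, 1.8, 2.4, 3.
f(x) = 2x³ + 2x² + x + 2: f₀=2, f₁=3.752, f₂=9.536, f₃=21.944, f₄=43.568, f₅=77.
(h/2)·[f₀ + 2f₁ + 2f₂ + 2f₃ + 2f₄ + f₅] = 0.3·(236.6) = 70.98.

70.98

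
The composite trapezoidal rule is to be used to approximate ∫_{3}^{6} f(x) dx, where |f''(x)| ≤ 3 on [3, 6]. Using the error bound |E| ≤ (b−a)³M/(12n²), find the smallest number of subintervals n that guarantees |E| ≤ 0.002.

Need 81/(12n²) ≤ 0.002.
n² ≥ 81/(12·0.002) = 3375 ⇒ n ≥ 58.0948, so the smallest n is 59.

59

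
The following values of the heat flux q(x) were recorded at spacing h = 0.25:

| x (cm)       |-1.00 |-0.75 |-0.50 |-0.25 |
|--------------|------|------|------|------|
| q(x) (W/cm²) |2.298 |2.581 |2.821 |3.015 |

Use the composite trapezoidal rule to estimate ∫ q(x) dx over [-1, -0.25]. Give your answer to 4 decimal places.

h = 0.25, n = 3.
(h/2)·[y₀ + 2y₁ + 2y₂ + y₃] = 0.125·(16.117) = 2.0146.

2.0146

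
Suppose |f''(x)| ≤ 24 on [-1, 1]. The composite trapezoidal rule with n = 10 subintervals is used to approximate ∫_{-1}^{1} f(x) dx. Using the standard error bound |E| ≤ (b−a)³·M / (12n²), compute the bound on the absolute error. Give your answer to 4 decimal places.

|E| ≤ (2)³·24 / (12·10²) = 192/1200 = 0.1600.

0.1600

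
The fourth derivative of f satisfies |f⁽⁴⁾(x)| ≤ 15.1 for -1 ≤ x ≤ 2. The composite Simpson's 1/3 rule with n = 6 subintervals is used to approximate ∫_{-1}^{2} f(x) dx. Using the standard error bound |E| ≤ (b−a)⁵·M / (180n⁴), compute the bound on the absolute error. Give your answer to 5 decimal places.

0.01573

|E| ≤ (3)⁵·15.1 / (180·6⁴) = 3669.3/233280 = 0.01573.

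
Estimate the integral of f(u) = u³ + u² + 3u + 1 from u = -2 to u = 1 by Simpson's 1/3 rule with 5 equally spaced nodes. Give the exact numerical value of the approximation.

h = (1 − (-2))/4 = 0.75.
Nodes u₀,…,u₄ = -2, -1.25, -0.5, 0.25, 1.
f(u) = u³ + u² + 3u + 1: f₀=-9, f₁=-3.140625, f₂=-0.375, f₃=1.828125, f₄=6.
(h/3)·[f₀ + 4f₁ + 2f₂ + 4f₃ + f₄] = 0.25·(-9) = -2.25.

-2.25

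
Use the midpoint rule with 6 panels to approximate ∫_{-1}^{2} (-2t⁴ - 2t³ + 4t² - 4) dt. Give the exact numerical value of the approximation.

h = (2 − (-1))/6 = 0.5.
Midpoints m₁,…,m₆ = -0.75, -0.25, 0.25, 0.75, 1.25, 1.75.
f(m₁)=-1.5390625, f(m₂)=-3.7265625, f(m₃)=-3.7890625, f(m₄)=-3.2265625, f(m₅)=-6.5390625, f(m₆)=-21.2265625.
h·[f(m₁) + f(m₂) + f(m₃) + f(m₄) + f(m₅) + f(m₆)] = 0.5·(-40.046875) = -20.0234375.

-20.0234375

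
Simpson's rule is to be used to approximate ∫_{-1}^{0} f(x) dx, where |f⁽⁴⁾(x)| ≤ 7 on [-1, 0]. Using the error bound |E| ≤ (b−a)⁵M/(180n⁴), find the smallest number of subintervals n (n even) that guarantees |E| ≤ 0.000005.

Need 7/(180n⁴) ≤ 0.000005.
n⁴ ≥ 7/(180·0.000005) = 7777.78 ⇒ n ≥ 9.3910, so the smallest even n is 10. (n must be even for Simpson's rule.)

10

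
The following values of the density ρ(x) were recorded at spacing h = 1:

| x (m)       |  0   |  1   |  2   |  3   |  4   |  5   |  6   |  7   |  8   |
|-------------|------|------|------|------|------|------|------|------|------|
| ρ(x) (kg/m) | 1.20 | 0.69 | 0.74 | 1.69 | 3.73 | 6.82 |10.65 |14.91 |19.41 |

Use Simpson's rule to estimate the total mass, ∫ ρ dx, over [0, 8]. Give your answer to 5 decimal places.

h = 1, n = 8.
(h/3)·[y₀ + 4y₁ + 2y₂ + 4y₃ + 2y₄ + 4y₅ + 2y₆ + 4y₇ + y₈] = 0.333333·(147.29) = 49.09667.

49.09667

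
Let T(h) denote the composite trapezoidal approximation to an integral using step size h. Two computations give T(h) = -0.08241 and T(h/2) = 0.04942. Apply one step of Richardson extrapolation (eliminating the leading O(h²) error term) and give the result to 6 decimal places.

R = (4·T(h/2) − T(h)) / 3 = (4·0.04942 − (-0.08241))/3 = (0.28009)/3 = 0.093363.

0.093363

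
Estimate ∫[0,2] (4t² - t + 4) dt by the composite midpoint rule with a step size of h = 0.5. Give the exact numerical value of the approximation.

h = (2 − 0)/4 = 0.5.
Midpoints m₁,…,m₄ = 0.25, 0.75, 1.25, 1.75.
f(m₁)=4, f(m₂)=5.5, f(m₃)=9, f(m₄)=14.5.
h·[f(m₁) + f(m₂) + f(m₃) + f(m₄)] = 0.5·(33) = 16.5.

16.5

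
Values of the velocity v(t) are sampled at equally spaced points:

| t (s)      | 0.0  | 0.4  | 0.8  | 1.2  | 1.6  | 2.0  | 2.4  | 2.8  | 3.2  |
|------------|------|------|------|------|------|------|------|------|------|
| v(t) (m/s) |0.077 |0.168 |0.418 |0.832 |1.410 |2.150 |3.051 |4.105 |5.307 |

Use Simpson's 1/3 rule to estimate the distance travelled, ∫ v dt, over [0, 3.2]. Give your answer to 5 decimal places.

5.88827

h = 0.4, n = 8.
(h/3)·[y₀ + 4y₁ + 2y₂ + 4y₃ + 2y₄ + 4y₅ + 2y₆ + 4y₇ + y₈] = 0.133333·(44.162) = 5.88827.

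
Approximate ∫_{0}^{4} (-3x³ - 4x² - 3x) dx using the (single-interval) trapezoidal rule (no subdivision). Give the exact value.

T = (b−a)/2 · [f(0) + f(4)] = 2·[0 + (-268)] = -536.

-536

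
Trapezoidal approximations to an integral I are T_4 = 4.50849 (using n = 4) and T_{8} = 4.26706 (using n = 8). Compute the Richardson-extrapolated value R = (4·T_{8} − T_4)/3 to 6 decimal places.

4.186583

R = (4·T_{8} − T_4) / 3 = (4·4.26706 − 4.50849)/3 = (12.55975)/3 = 4.186583.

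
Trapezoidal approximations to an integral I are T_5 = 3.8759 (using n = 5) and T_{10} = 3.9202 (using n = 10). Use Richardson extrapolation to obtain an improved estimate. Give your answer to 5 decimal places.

3.93497

R = (4·T_{10} − T_5) / 3 = (4·3.9202 − 3.8759)/3 = (11.8049)/3 = 3.93497.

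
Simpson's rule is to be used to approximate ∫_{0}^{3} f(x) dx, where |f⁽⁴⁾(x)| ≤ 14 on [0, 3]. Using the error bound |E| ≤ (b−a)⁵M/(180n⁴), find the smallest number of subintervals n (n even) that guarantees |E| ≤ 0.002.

Need 3402/(180n⁴) ≤ 0.002.
n⁴ ≥ 3402/(180·0.002) = 9450 ⇒ n ≥ 9.8596, so the smallest even n is 10. (n must be even for Simpson's rule.)

10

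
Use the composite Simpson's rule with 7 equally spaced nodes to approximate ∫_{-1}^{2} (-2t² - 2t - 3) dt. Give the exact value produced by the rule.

h = (2 − (-1))/6 = 0.5.
Nodes t₀,…,t₆ = -1, -0.5, 0, 0.5, 1, 1.5, 2.
f(t) = -2t² - 2t - 3: f₀=-3, f₁=-2.5, f₂=-3, f₃=-4.5, f₄=-7, f₅=-10.5, f₆=-15.
(h/3)·[f₀ + 4f₁ + 2f₂ + 4f₃ + 2f₄ + 4f₅ + f₆] = 0.166667·(-108) = -18.

-18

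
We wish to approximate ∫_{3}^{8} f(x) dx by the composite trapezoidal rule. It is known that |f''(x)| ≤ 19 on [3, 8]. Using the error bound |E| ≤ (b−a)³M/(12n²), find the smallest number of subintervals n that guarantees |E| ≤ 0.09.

47

Need 2375/(12n²) ≤ 0.09.
n² ≥ 2375/(12·0.09) = 2199.07 ⇒ n ≥ 46.8943, so the smallest n is 47.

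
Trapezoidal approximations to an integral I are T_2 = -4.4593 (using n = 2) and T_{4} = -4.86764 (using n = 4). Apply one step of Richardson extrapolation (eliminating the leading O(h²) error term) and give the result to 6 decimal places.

R = (4·T_{4} − T_2) / 3 = (4·(-4.86764) − (-4.4593))/3 = (-15.01126)/3 = -5.003753.

-5.003753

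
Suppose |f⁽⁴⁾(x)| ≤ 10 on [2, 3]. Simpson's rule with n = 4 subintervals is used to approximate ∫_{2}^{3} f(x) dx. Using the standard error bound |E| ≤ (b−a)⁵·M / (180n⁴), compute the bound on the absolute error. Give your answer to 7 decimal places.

0.0002170

|E| ≤ (1)⁵·10 / (180·4⁴) = 10/46080 = 0.0002170.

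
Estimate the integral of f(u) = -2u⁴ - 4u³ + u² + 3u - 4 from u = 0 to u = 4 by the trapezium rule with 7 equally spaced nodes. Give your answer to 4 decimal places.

-661.9918

h = (4 − 0)/6 = 0.666667.
Nodes u₀,…,u₆ = 0, 0.666667, 1.333333, 2, 2.666667, 3.333333, 4.
f(u) = -2u⁴ - 4u³ + u² + 3u - 4: f₀=-4, f₁=-3.135802, f₂=-14.024691, f₃=-58, f₄=-165.876543, f₅=-377.950617, f₆=-744.
(h/2)·[f₀ + 2f₁ + 2f₂ + 2f₃ + 2f₄ + 2f₅ + f₆] = 0.333333·(-1985.975309) = -661.9918.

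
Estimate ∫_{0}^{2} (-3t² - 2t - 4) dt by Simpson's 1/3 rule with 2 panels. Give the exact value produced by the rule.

-20

h = (2 − 0)/2 = 1.
Nodes t₀,…,t₂ = 0, 1, 2.
f(t) = -3t² - 2t - 4: f₀=-4, f₁=-9, f₂=-20.
(h/3)·[f₀ + 4f₁ + f₂] = 0.333333·(-60) = -20.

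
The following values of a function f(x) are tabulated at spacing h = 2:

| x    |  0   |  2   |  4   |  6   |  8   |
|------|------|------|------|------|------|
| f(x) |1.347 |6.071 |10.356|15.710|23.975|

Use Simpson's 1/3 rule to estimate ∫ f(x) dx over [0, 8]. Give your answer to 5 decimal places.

h = 2, n = 4.
(h/3)·[y₀ + 4y₁ + 2y₂ + 4y₃ + y₄] = 0.666667·(133.158) = 88.77200.

88.77200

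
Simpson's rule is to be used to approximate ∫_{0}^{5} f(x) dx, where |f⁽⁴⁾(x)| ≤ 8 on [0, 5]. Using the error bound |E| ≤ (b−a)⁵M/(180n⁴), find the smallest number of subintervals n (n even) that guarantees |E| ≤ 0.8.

Need 25000/(180n⁴) ≤ 0.8.
n⁴ ≥ 25000/(180·0.8) = 173.611 ⇒ n ≥ 3.6299, so the smallest even n is 4. (n must be even for Simpson's rule.)

4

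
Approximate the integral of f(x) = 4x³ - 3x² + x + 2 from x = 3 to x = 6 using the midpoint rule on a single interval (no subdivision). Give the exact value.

930.75

M = (b−a)·f(4.5) = 3·(310.25) = 930.75.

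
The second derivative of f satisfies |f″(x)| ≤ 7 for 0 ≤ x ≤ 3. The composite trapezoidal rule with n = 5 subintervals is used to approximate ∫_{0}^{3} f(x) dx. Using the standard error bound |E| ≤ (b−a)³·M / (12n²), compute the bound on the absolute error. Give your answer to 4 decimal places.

0.6300

|E| ≤ (3)³·7 / (12·5²) = 189/300 = 0.6300.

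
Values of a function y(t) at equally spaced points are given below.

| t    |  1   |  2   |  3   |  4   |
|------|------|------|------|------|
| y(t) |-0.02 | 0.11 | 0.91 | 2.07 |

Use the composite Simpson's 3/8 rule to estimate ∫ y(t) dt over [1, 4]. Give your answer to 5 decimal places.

1.91625

h = 1, n = 3.
(3h/8)·[y₀ + 3y₁ + 3y₂ + y₃] = 0.375·(5.11) = 1.91625.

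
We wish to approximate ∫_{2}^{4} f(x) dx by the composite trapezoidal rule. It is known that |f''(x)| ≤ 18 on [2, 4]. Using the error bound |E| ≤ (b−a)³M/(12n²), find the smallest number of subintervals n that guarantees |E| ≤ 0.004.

55

Need 144/(12n²) ≤ 0.004.
n² ≥ 144/(12·0.004) = 3000 ⇒ n ≥ 54.7723, so the smallest n is 55.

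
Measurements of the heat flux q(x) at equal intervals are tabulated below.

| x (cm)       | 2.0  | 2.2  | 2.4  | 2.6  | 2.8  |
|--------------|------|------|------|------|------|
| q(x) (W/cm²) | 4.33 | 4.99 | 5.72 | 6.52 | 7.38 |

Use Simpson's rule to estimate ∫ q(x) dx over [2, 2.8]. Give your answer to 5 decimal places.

h = 0.2, n = 4.
(h/3)·[y₀ + 4y₁ + 2y₂ + 4y₃ + y₄] = 0.066667·(69.19) = 4.61267.

4.61267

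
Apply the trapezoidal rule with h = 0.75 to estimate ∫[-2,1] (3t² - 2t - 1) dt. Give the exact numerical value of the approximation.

9.84375

h = (1 − (-2))/4 = 0.75.
Nodes t₀,…,t₄ = -2, -1.25, -0.5, 0.25, 1.
f(t) = 3t² - 2t - 1: f₀=15, f₁=6.1875, f₂=0.75, f₃=-1.3125, f₄=0.
(h/2)·[f₀ + 2f₁ + 2f₂ + 2f₃ + f₄] = 0.375·(26.25) = 9.84375.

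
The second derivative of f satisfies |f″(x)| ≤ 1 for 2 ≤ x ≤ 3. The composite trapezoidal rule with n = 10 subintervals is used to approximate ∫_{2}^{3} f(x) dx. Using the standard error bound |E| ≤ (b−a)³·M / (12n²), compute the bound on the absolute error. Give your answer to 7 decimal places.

|E| ≤ (1)³·1 / (12·10²) = 1/1200 = 0.0008333.

0.0008333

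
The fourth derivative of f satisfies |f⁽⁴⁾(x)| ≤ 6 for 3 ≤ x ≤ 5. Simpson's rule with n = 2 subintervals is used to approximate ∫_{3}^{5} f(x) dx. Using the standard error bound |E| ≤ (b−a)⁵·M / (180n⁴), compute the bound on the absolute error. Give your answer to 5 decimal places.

0.06667

|E| ≤ (2)⁵·6 / (180·2⁴) = 192/2880 = 0.06667.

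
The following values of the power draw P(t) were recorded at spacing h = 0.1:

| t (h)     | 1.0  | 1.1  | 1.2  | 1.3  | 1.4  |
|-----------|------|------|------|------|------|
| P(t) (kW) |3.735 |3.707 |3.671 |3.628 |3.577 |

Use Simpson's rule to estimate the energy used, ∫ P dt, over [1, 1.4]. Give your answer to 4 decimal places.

1.4665

h = 0.1, n = 4.
(h/3)·[y₀ + 4y₁ + 2y₂ + 4y₃ + y₄] = 0.033333·(43.994) = 1.4665.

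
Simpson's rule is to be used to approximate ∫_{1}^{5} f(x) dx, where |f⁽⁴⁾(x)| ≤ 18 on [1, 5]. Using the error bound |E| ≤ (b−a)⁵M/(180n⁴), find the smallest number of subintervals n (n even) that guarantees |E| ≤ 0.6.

Need 18432/(180n⁴) ≤ 0.6.
n⁴ ≥ 18432/(180·0.6) = 170.667 ⇒ n ≥ 3.6144, so the smallest even n is 4. (n must be even for Simpson's rule.)

4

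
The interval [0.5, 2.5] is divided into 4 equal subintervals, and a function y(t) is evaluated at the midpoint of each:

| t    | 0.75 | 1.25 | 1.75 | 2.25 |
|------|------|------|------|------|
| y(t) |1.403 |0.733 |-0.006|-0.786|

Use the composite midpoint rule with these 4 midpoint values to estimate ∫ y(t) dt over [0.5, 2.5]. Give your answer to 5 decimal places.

0.67200

h = 0.5, n = 4.
h·[y(m₁) + y(m₂) + y(m₃) + y(m₄)] = 0.5·(1.344) = 0.67200.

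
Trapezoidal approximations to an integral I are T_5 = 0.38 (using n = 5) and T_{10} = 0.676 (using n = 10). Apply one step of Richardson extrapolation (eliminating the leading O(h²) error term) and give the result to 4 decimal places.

R = (4·T_{10} − T_5) / 3 = (4·0.676 − 0.38)/3 = (2.324)/3 = 0.7747.

0.7747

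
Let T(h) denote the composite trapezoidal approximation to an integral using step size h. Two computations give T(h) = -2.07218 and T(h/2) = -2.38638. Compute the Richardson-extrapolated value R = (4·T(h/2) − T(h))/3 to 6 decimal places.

R = (4·T(h/2) − T(h)) / 3 = (4·(-2.38638) − (-2.07218))/3 = (-7.47334)/3 = -2.491113.

-2.491113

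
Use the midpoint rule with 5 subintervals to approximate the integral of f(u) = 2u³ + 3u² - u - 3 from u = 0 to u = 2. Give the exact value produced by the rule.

7.76

h = (2 − 0)/5 = 0.4.
Midpoints m₁,…,m₅ = 0.2, 0.6, 1, 1.4, 1.8.
f(m₁)=-3.064, f(m₂)=-2.088, f(m₃)=1, f(m₄)=6.968, f(m₅)=16.584.
h·[f(m₁) + f(m₂) + f(m₃) + f(m₄) + f(m₅)] = 0.4·(19.4) = 7.76.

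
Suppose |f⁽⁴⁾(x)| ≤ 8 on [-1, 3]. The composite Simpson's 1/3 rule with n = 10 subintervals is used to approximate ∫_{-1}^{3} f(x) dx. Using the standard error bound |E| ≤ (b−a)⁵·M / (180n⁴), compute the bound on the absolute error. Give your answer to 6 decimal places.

|E| ≤ (4)⁵·8 / (180·10⁴) = 8192/1800000 = 0.004551.

0.004551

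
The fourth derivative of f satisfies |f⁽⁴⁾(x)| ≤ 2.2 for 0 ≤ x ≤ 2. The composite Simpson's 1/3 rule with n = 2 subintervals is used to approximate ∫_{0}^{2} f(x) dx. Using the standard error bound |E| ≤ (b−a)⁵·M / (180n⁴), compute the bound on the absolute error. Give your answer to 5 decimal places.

0.02444

|E| ≤ (2)⁵·2.2 / (180·2⁴) = 70.4/2880 = 0.02444.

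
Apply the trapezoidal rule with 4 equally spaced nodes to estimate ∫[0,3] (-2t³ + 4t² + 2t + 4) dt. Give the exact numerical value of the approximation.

14

h = (3 − 0)/3 = 1.
Nodes t₀,…,t₃ = 0, 1, 2, 3.
f(t) = -2t³ + 4t² + 2t + 4: f₀=4, f₁=8, f₂=8, f₃=-8.
(h/2)·[f₀ + 2f₁ + 2f₂ + f₃] = 0.5·(28) = 14.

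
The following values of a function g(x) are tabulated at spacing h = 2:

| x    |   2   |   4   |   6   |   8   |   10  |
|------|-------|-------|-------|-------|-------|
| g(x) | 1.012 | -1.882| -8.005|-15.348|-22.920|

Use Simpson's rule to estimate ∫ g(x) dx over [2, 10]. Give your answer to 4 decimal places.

h = 2, n = 4.
(h/3)·[y₀ + 4y₁ + 2y₂ + 4y₃ + y₄] = 0.666667·(-106.838) = -71.2253.

-71.2253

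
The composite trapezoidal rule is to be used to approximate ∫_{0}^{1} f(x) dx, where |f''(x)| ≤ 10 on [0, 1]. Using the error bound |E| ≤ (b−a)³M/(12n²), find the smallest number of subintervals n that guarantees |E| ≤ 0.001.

Need 10/(12n²) ≤ 0.001.
n² ≥ 10/(12·0.001) = 833.333 ⇒ n ≥ 28.8675, so the smallest n is 29.

29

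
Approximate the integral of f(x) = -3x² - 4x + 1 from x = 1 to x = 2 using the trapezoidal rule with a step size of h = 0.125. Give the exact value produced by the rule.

-12.0078125

h = (2 − 1)/8 = 0.125.
Nodes x₀,…,x₈ = 1, 1.125, 1.25, 1.375, 1.5, 1.625, 1.75, 1.875, 2.
f(x) = -3x² - 4x + 1: f₀=-6, f₁=-7.296875, f₂=-8.6875, f₃=-10.171875, f₄=-11.75, f₅=-13.421875, f₆=-15.1875, f₇=-17.046875, f₈=-19.
(h/2)·[f₀ + 2f₁ + 2f₂ + 2f₃ + 2f₄ + 2f₅ + 2f₆ + 2f₇ + f₈] = 0.0625·(-192.125) = -12.0078125.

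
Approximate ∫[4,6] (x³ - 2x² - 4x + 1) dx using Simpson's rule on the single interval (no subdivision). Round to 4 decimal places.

S = (b−a)/6 · [f(4) + 4f(5) + f(6)] = 0.333333·[17 + 4·56 + 121] = 120.6667.

120.6667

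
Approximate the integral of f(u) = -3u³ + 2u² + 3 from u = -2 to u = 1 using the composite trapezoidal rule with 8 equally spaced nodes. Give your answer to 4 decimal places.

h = (1 − (-2))/7 = 0.428571.
Nodes u₀,…,u₇ = -2, -1.571429, -1.142857, -0.714286, -0.285714, 0.142857, 0.571429, 1.
f(u) = -3u³ + 2u² + 3: f₀=35, f₁=19.580175, f₂=10.090379, f₃=5.113703, f₄=3.233236, f₅=3.032070, f₆=3.093294, f₇=2.
(h/2)·[f₀ + 2f₁ + 2f₂ + 2f₃ + 2f₄ + 2f₅ + 2f₆ + f₇] = 0.214286·(125.285714) = 26.8469.

26.8469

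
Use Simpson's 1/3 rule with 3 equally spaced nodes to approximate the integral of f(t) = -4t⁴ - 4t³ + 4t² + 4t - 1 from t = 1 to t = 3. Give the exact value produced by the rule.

-226

h = (3 − 1)/2 = 1.
Nodes t₀,…,t₂ = 1, 2, 3.
f(t) = -4t⁴ - 4t³ + 4t² + 4t - 1: f₀=-1, f₁=-73, f₂=-385.
(h/3)·[f₀ + 4f₁ + f₂] = 0.333333·(-678) = -226.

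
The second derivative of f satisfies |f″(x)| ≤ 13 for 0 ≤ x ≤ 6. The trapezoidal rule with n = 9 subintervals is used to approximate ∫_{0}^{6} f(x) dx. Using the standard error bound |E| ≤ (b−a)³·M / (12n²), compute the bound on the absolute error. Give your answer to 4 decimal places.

|E| ≤ (6)³·13 / (12·9²) = 2808/972 = 2.8889.

2.8889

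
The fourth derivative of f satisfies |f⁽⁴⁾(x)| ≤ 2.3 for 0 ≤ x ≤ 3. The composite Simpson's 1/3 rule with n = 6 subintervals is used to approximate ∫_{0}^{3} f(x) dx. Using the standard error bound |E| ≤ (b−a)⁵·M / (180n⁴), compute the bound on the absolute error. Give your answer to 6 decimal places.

0.002396

|E| ≤ (3)⁵·2.3 / (180·6⁴) = 558.9/233280 = 0.002396.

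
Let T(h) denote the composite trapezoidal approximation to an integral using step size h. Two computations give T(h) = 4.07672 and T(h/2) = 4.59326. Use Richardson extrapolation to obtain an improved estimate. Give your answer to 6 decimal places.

4.765440

R = (4·T(h/2) − T(h)) / 3 = (4·4.59326 − 4.07672)/3 = (14.29632)/3 = 4.765440.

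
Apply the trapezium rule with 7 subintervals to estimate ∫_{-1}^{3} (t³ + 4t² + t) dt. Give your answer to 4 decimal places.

h = (3 − (-1))/7 = 0.571429.
Nodes t₀,…,t₇ = -1, -0.428571, 0.142857, 0.714286, 1.285714, 1.857143, 2.428571, 3.
f(t) = t³ + 4t² + t: f₀=2, f₁=0.227405, f₂=0.227405, f₃=3.119534, f₄=10.023324, f₅=22.058309, f₆=40.344023, f₇=66.
(h/2)·[f₀ + 2f₁ + 2f₂ + 2f₃ + 2f₄ + 2f₅ + 2f₆ + f₇] = 0.285714·(220) = 62.8571.

62.8571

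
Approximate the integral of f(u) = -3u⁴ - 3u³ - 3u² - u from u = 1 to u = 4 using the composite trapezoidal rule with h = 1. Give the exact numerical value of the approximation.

-951

h = (4 − 1)/3 = 1.
Nodes u₀,…,u₃ = 1, 2, 3, 4.
f(u) = -3u⁴ - 3u³ - 3u² - u: f₀=-10, f₁=-86, f₂=-354, f₃=-1012.
(h/2)·[f₀ + 2f₁ + 2f₂ + f₃] = 0.5·(-1902) = -951.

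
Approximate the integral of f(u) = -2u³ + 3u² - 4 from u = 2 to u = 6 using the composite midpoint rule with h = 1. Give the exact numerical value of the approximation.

-441

h = (6 − 2)/4 = 1.
Midpoints m₁,…,m₄ = 2.5, 3.5, 4.5, 5.5.
f(m₁)=-16.5, f(m₂)=-53, f(m₃)=-125.5, f(m₄)=-246.
h·[f(m₁) + f(m₂) + f(m₃) + f(m₄)] = 1·(-441) = -441.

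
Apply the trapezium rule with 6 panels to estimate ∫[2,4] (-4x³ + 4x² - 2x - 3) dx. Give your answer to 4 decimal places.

h = (4 − 2)/6 = 0.333333.
Nodes x₀,…,x₆ = 2, 2.333333, 2.666667, 3, 3.333333, 3.666667, 4.
f(x) = -4x³ + 4x² - 2x - 3: f₀=-23, f₁=-36.703704, f₂=-55.740741, f₃=-81, f₄=-113.370370, f₅=-153.740741, f₆=-203.
(h/2)·[f₀ + 2f₁ + 2f₂ + 2f₃ + 2f₄ + 2f₅ + f₆] = 0.166667·(-1107.111111) = -184.5185.

-184.5185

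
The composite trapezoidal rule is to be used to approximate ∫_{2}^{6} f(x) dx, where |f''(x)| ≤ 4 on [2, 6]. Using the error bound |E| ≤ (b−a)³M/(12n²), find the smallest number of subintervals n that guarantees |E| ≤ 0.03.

27

Need 256/(12n²) ≤ 0.03.
n² ≥ 256/(12·0.03) = 711.111 ⇒ n ≥ 26.6667, so the smallest n is 27.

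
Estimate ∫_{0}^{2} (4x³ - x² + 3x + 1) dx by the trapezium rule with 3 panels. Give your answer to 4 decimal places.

h = (2 − 0)/3 = 0.666667.
Nodes x₀,…,x₃ = 0, 0.666667, 1.333333, 2.
f(x) = 4x³ - x² + 3x + 1: f₀=1, f₁=3.740741, f₂=12.703704, f₃=35.
(h/2)·[f₀ + 2f₁ + 2f₂ + f₃] = 0.333333·(68.888889) = 22.9630.

22.9630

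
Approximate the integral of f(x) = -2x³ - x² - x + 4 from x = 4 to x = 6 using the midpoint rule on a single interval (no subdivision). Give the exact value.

M = (b−a)·f(5) = 2·(-276) = -552.

-552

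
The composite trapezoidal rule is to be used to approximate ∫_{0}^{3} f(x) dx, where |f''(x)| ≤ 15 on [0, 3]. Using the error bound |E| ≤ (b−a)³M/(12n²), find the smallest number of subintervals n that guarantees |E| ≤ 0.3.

Need 405/(12n²) ≤ 0.3.
n² ≥ 405/(12·0.3) = 112.5 ⇒ n ≥ 10.6066, so the smallest n is 11.

11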